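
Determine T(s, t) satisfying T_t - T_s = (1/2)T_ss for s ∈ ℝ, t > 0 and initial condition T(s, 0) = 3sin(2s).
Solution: Change to a moving frame: let η = s + t, σ = t and write T(s,t) = u(η,σ).
By the chain rule T_t = u_σ + u_η, T_s = u_η, T_ss = u_ηη.
Then T_t - T_s = u_σ: the advection term cancels and the PDE becomes the heat equation u_σ = (1/2)u_ηη on η ∈ ℝ.
Initial data: u(η,0) = T(η,0) = 3sin(2η).
On η ∈ ℝ each mode satisfies (sin(nη))″ = -n² sin(nη), so exp(-n²σ/2) sin(nη) solves the heat equation; by superposition u(η,σ) = Σ c_n exp(-n²σ/2) sin(nη).
Reading off the coefficients: c_2=3, so u(η,σ) = 3exp(-2σ)sin(2η).
Substituting back η = s + t, σ = t: T(s,t) = u(s + t, t).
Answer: T(s, t) = 3exp(-2t)sin(2s + 2t)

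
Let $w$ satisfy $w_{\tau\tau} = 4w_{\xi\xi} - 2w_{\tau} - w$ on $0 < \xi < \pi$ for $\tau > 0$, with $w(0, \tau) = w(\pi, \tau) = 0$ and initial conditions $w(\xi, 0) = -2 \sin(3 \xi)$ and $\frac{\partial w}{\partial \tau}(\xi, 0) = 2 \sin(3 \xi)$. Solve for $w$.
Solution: Substitute $w = e^{-\tau}u$, i.e. $u = e^{\tau}w$.
By the product rule, $w_{\tau} = e^{-\tau}(u_{\tau} - u)$, $w_{\tau\tau} = e^{-\tau}(u_{\tau\tau} - 2u_{\tau} + u)$, $w_{\xi\xi} = e^{-\tau}u_{\xi\xi}$.
Substituting into the PDE and dividing by $e^{-\tau}$: $u_{\tau\tau} - 2u_{\tau} + u = 4u_{\xi\xi} - 2(u_{\tau} - u) - u$.
The lower-order terms cancel, leaving the standard wave equation $u_{\tau\tau} = 4u_{\xi\xi}$.
Initial data for $u$: $u(\xi,0) = w(\xi,0) = -2 \sin(3 \xi)$; $u_{\tau}(\xi,0) = w_{\tau}(\xi,0) + w(\xi,0) = 0$. The boundary conditions carry over: $u(0,\tau) = u(\pi,\tau) = 0$.
Solve for $u$:
  Using separation of variables $u = X(\xi)T(\tau)$:
  Eigenfunctions: $\sin(n\xi)$, $n = 1, 2, 3, \ldots$
  General solution: $u(\xi, \tau) = \sum [A_n \cos(2n \tau) + B_n \sin(2n \tau)] \sin(n\xi)$
  From $u(\xi,0) = -2 \sin(3 \xi)$: $A_3=-2$. From $u_{\tau}(\xi,0) = 0$: all $B_n = 0$.
Hence $u(\xi,\tau) = -2 \sin(3 \xi) \cos(6 \tau)$.
Transform back: $w(\xi,\tau) = e^{-\tau}u(\xi,\tau)$.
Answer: $w(\xi, \tau) = -2 e^{-\tau} \sin(3 \xi) \cos(6 \tau)$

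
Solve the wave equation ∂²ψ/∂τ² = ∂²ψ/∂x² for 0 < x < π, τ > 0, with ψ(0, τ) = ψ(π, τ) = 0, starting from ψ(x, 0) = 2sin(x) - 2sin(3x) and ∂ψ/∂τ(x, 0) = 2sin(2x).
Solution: Separating variables: ψ = Σ [A_n cos(ω_n τ) + B_n sin(ω_n τ)] sin(nx), ω_n = n. From ICs (B_n = velocity coefficient / ω_n): A_1=2, A_3=-2, B_2=1.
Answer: ψ(x, τ) = 2sin(x)cos(τ) + sin(2x)sin(2τ) - 2sin(3x)cos(3τ)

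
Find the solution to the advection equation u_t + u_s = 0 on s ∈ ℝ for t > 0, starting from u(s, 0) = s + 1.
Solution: By characteristics (ds/dt = 1), u(s,t) = f(s - t) with f = u(·, 0).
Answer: u(s, t) = s - t + 1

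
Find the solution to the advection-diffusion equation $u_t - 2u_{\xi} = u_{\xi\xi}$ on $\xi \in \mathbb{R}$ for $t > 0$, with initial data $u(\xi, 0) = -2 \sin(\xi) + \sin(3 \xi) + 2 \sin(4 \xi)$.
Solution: Moving frame: $\eta = \xi + 2t$, $\sigma = t$, $u = w(\eta,\sigma)$, so $u_t = w_{\sigma} + 2w_{\eta}$ and $u_{\xi\xi} = w_{\eta\eta}$.
Hence $u_t - 2u_{\xi} = w_{\sigma}$ and the PDE becomes the heat equation $w_{\sigma} = w_{\eta\eta}$ on $\eta \in \mathbb{R}$.
Initial data: $w(\eta,0) = u(\eta,0) = -2 \sin(\eta) + \sin(3 \eta) + 2 \sin(4 \eta)$. Each mode $\sin(n\eta)$ decays as $e^{-n^2\sigma}$ on $\mathbb{R}$, so $w(\eta,\sigma) = \sum c_n e^{-n^2\sigma} \sin(n\eta)$ with $c_1=-2, c_3=1, c_4=2$: $w(\eta,\sigma) = -2 e^{-\sigma} \sin(\eta) + e^{-9 \sigma} \sin(3 \eta) + 2 e^{-16 \sigma} \sin(4 \eta)$.
Substituting back: $u(\xi,t) = w(\xi + 2t, t)$.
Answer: $u(\xi, t) = -2 e^{-t} \sin(\xi + 2 t) + e^{-9 t} \sin(3 \xi + 6 t) + 2 e^{-16 t} \sin(4 \xi + 8 t)$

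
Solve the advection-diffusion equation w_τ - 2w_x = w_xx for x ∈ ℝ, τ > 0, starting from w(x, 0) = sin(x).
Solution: Change to a moving frame: let η = x + 2τ, σ = τ and write w(x,τ) = u(η,σ).
By the chain rule w_τ = u_σ + 2u_η, w_x = u_η, w_xx = u_ηη.
Then w_τ - 2w_x = u_σ: the advection term cancels and the PDE becomes the heat equation u_σ = u_ηη on η ∈ ℝ.
Initial data: u(η,0) = w(η,0) = sin(η).
On η ∈ ℝ each mode satisfies (sin(nη))″ = -n² sin(nη), so exp(-n²σ) sin(nη) solves the heat equation; by superposition u(η,σ) = Σ c_n exp(-n²σ) sin(nη).
Reading off the coefficients: c_1=1, so u(η,σ) = exp(-σ)sin(η).
Substituting back η = x + 2τ, σ = τ: w(x,τ) = u(x + 2τ, τ).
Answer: w(x, τ) = exp(-τ)sin(x + 2τ)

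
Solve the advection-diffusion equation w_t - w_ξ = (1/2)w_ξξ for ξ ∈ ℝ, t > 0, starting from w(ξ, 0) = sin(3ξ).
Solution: Change to a moving frame: let η = ξ + t, σ = t and write w(ξ,t) = u(η,σ).
By the chain rule w_t = u_σ + u_η, w_ξ = u_η, w_ξξ = u_ηη.
Then w_t - w_ξ = u_σ: the advection term cancels and the PDE becomes the heat equation u_σ = (1/2)u_ηη on η ∈ ℝ.
Initial data: u(η,0) = w(η,0) = sin(3η).
On η ∈ ℝ each mode satisfies (sin(nη))″ = -n² sin(nη), so exp(-n²σ/2) sin(nη) solves the heat equation; by superposition u(η,σ) = Σ c_n exp(-n²σ/2) sin(nη).
Reading off the coefficients: c_3=1, so u(η,σ) = exp(-9σ/2)sin(3η).
Substituting back η = ξ + t, σ = t: w(ξ,t) = u(ξ + t, t).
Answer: w(ξ, t) = exp(-9t/2)sin(3t + 3ξ)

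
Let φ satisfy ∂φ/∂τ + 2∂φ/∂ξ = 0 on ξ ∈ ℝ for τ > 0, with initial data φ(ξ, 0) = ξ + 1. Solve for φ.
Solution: By characteristics (dξ/dτ = 2), φ(ξ,τ) = f(ξ - 2τ) with f = φ(·, 0).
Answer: φ(ξ, τ) = ξ - 2τ + 1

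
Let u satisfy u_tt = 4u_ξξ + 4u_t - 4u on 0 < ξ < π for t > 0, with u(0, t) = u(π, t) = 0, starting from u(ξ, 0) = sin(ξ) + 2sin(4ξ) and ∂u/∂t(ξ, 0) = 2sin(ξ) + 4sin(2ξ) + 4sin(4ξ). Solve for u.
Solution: Substitute u = exp(2t)w.
Then u_t = exp(2t)(w_t + 2w), u_tt = exp(2t)(w_tt + 4w_t + 4w), u_ξξ = exp(2t)w_ξξ; substituting and dividing by exp(2t), the lower-order terms cancel: w_tt = 4w_ξξ (standard wave equation).
Data for w: w(ξ,0) = u(ξ,0) = sin(ξ) + 2sin(4ξ); w_t(ξ,0) = u_t(ξ,0) - 2u(ξ,0) = 4sin(2ξ). The boundary conditions carry over: w(0,t) = w(π,t) = 0.
Separating variables: w = Σ [A_n cos(ω_n t) + B_n sin(ω_n t)] sin(nξ), ω_n = 2n. From ICs (B_n = velocity coefficient / ω_n): A_1=1, A_4=2, B_2=1.
So w(ξ,t) = sin(4t)sin(2ξ) + sin(ξ)cos(2t) + 2sin(4ξ)cos(8t), and u(ξ,t) = exp(2t)w(ξ,t).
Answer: u(ξ, t) = exp(2t)sin(4t)sin(2ξ) + exp(2t)sin(ξ)cos(2t) + 2exp(2t)sin(4ξ)cos(8t)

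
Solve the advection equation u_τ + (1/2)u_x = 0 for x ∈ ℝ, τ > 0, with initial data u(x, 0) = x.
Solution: By method of characteristics (waves move right with speed 1/2):
Along characteristics x - (1/2)τ = const, u is constant, so u(x,τ) = f(x - (1/2)τ) with f = u(·, 0).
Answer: u(x, τ) = x - (1/2)τ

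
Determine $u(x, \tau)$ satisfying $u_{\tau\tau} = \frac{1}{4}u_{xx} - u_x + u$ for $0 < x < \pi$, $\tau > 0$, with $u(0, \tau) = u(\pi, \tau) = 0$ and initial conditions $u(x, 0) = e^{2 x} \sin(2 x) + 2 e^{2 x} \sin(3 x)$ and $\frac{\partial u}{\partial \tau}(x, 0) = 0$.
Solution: Substitute $u = e^{2x}w$.
Then $u_x = e^{2x}(w_x + 2w)$, $u_{xx} = e^{2x}(w_{xx} + 4w_x + 4w)$, $u_{\tau\tau} = e^{2x}w_{\tau\tau}$; substituting and dividing by $e^{2x}$, the lower-order terms cancel: $w_{\tau\tau} = \frac{1}{4}w_{xx}$ (standard wave equation).
Data for $w$: $w(x,0) = e^{-2x}u(x,0) = \sin(2 x) + 2 \sin(3 x)$; $w_{\tau}(x,0) = e^{-2x}u_{\tau}(x,0) = 0$. The boundary conditions carry over: $w(0,\tau) = w(\pi,\tau) = 0$.
Separating variables: $w = \sum [A_n \cos(\omega_n \tau) + B_n \sin(\omega_n \tau)] \sin(nx)$, $\omega_n = n/2$. From ICs: $A_2=1, A_3=2$.
So $w(x,\tau) = \sin(2 x) \cos(\tau) + 2 \sin(3 x) \cos(3 \tau/2)$, and $u(x,\tau) = e^{2x}w(x,\tau)$.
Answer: $u(x, \tau) = e^{2 x} \sin(2 x) \cos(\tau) + 2 e^{2 x} \sin(3 x) \cos(3 \tau/2)$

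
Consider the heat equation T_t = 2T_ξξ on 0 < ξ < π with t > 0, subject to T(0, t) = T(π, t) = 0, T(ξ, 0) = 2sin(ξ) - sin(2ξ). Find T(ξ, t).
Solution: Using separation of variables T = X(ξ)G(t):
Eigenfunctions: sin(nξ), n = 1, 2, 3, ...
General solution: T(ξ, t) = Σ c_n sin(nξ) exp(-2n² t)
Matching T(ξ,0) = 2sin(ξ) - sin(2ξ) term by term: c_1=2, c_2=-1.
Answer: T(ξ, t) = 2exp(-2t)sin(ξ) - exp(-8t)sin(2ξ)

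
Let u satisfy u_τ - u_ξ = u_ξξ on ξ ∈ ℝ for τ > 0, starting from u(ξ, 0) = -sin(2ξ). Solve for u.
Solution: Moving frame: η = ξ + τ, σ = τ, u = w(η,σ), so u_τ = w_σ + w_η and u_ξξ = w_ηη.
Hence u_τ - u_ξ = w_σ and the PDE becomes the heat equation w_σ = w_ηη on η ∈ ℝ.
Initial data: w(η,0) = u(η,0) = -sin(2η). Each mode sin(nη) decays as exp(-n²σ) on ℝ, so w(η,σ) = Σ c_n exp(-n²σ) sin(nη) with c_2=-1: w(η,σ) = -exp(-4σ)sin(2η).
Substituting back: u(ξ,τ) = w(ξ + τ, τ).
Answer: u(ξ, τ) = -exp(-4τ)sin(2ξ + 2τ)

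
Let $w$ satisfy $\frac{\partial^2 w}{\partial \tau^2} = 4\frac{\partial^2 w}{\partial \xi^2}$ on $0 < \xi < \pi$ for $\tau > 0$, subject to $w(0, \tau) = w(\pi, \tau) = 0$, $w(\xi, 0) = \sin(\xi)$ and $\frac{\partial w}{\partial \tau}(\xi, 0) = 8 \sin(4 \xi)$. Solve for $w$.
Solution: Separating variables: $w = \sum [A_n \cos(\omega_n \tau) + B_n \sin(\omega_n \tau)] \sin(n\xi)$, $\omega_n = 2n$. From ICs ($B_n$ = velocity coefficient / $\omega_n$): $A_1=1, B_4=1$.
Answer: $w(\xi, \tau) = \sin(8 \tau) \sin(4 \xi) + \sin(\xi) \cos(2 \tau)$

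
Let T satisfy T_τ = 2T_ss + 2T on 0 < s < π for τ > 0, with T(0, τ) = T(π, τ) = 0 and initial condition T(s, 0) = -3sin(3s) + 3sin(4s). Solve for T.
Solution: Substitute T = exp(2τ)u, i.e. u = exp(-2τ)T.
By the product rule, T_τ = exp(2τ)(u_τ + 2u), T_ss = exp(2τ)u_ss.
Substituting into the PDE and dividing by exp(2τ): u_τ + 2u = 2u_ss + 2u.
The lower-order terms cancel, leaving the standard heat equation u_τ = 2u_ss.
Initial data for u: u(s,0) = T(s,0) = -3sin(3s) + 3sin(4s). The boundary conditions carry over: u(0,τ) = u(π,τ) = 0.
Solve for u:
  Using separation of variables u = X(s)G(τ):
  Eigenfunctions: sin(ns), n = 1, 2, 3, ...
  General solution: u(s, τ) = Σ c_n sin(ns) exp(-2n² τ)
  Matching u(s,0) = -3sin(3s) + 3sin(4s) term by term: c_3=-3, c_4=3.
Hence u(s,τ) = -3exp(-18τ)sin(3s) + 3exp(-32τ)sin(4s).
Transform back: T(s,τ) = exp(2τ)u(s,τ).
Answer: T(s, τ) = -3exp(-16τ)sin(3s) + 3exp(-30τ)sin(4s)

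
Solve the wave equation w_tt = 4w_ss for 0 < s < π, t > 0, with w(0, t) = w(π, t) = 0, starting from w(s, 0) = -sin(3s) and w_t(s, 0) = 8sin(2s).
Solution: Separating variables: w = Σ [A_n cos(ω_n t) + B_n sin(ω_n t)] sin(ns), ω_n = 2n. From ICs (B_n = velocity coefficient / ω_n): A_3=-1, B_2=2.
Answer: w(s, t) = 2sin(2s)sin(4t) - sin(3s)cos(6t)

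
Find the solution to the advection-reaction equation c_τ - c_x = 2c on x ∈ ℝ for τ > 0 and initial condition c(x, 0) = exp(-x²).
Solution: Substitute c = exp(2τ)u.
Then c_τ = exp(2τ)(u_τ + 2u), c_x = exp(2τ)u_x; substituting and dividing by exp(2τ), the lower-order terms cancel: u_τ - u_x = 0 (standard advection equation).
Data for u: u(x,0) = c(x,0) = exp(-x²).
By characteristics (dx/dτ = -1), u(x,τ) = f(x + τ) with f = u(·, 0).
So u(x,τ) = exp(-(x + τ)²), and c(x,τ) = exp(2τ)u(x,τ).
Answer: c(x, τ) = exp(2τ)exp(-(x + τ)²)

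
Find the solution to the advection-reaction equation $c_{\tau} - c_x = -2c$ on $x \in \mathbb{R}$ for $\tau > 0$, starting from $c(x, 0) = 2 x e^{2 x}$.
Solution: Substitute $c = e^{2x}u$, i.e. $u = e^{-2x}c$.
By the product rule, $c_x = e^{2x}(u_x + 2u)$, $c_{\tau} = e^{2x}u_{\tau}$.
Substituting into the PDE and dividing by $e^{2x}$: $u_{\tau} - (u_x + 2u) = -2u$.
The lower-order terms cancel, leaving the standard advection equation $u_{\tau} - u_x = 0$.
Initial data for $u$: $u(x,0) = e^{-2x}c(x,0) = 2 x$.
Solve for $u$:
  By method of characteristics (waves move left with speed 1):
  Along characteristics $x + \tau =$ const, $u$ is constant, so $u(x,\tau) = f(x + \tau)$ with $f = u( \cdot , 0)$.
Hence $u(x,\tau) = 2 x + 2 \tau$.
Transform back: $c(x,\tau) = e^{2x}u(x,\tau)$.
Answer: $c(x, \tau) = 2 \tau e^{2 x} + 2 x e^{2 x}$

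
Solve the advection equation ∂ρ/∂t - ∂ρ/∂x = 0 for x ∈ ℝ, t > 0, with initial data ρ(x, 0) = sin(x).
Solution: By method of characteristics (waves move left with speed 1):
Along characteristics x + t = const, ρ is constant, so ρ(x,t) = f(x + t) with f = ρ(·, 0).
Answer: ρ(x, t) = sin(t + x)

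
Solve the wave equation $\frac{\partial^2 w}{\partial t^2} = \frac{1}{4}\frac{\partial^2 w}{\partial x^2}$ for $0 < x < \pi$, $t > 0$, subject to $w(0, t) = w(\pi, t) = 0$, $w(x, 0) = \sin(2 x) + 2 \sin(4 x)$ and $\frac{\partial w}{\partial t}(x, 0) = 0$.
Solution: Separating variables: $w = \sum [A_n \cos(\omega_n t) + B_n \sin(\omega_n t)] \sin(nx)$, $\omega_n = n/2$. From ICs: $A_2=1, A_4=2$.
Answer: $w(x, t) = \sin(2 x) \cos(t) + 2 \sin(4 x) \cos(2 t)$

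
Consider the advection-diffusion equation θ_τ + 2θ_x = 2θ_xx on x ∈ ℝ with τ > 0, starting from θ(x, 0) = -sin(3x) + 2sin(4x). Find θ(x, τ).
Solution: Moving frame: η = x - 2τ, σ = τ, θ = u(η,σ), so θ_τ = u_σ - 2u_η and θ_xx = u_ηη.
Hence θ_τ + 2θ_x = u_σ and the PDE becomes the heat equation u_σ = 2u_ηη on η ∈ ℝ.
Initial data: u(η,0) = θ(η,0) = -sin(3η) + 2sin(4η). Each mode sin(nη) decays as exp(-2n²σ) on ℝ, so u(η,σ) = Σ c_n exp(-2n²σ) sin(nη) with c_3=-1, c_4=2: u(η,σ) = -exp(-18σ)sin(3η) + 2exp(-32σ)sin(4η).
Substituting back: θ(x,τ) = u(x - 2τ, τ).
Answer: θ(x, τ) = -exp(-18τ)sin(3x - 6τ) + 2exp(-32τ)sin(4x - 8τ)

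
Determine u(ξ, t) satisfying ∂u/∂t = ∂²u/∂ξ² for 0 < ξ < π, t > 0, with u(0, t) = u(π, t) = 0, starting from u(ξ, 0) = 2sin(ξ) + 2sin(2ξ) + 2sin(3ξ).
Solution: Using separation of variables u = X(ξ)T(t):
Eigenfunctions: sin(nξ), n = 1, 2, 3, ...
General solution: u(ξ, t) = Σ c_n sin(nξ) exp(-n² t)
Matching u(ξ,0) = 2sin(ξ) + 2sin(2ξ) + 2sin(3ξ) term by term: c_1=2, c_2=2, c_3=2.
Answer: u(ξ, t) = 2exp(-t)sin(ξ) + 2exp(-4t)sin(2ξ) + 2exp(-9t)sin(3ξ)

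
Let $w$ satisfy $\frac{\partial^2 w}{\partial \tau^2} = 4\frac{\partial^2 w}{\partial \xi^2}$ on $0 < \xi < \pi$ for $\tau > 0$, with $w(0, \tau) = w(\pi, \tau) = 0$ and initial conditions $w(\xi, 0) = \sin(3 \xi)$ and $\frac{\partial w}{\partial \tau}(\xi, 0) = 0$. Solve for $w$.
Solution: Using separation of variables $w = X(\xi)T(\tau)$:
Eigenfunctions: $\sin(n\xi)$, $n = 1, 2, 3, \ldots$
General solution: $w(\xi, \tau) = \sum [A_n \cos(2n \tau) + B_n \sin(2n \tau)] \sin(n\xi)$
From $w(\xi,0) = \sin(3 \xi)$: $A_3=1$. From $w_{\tau}(\xi,0) = 0$: all $B_n = 0$.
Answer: $w(\xi, \tau) = \sin(3 \xi) \cos(6 \tau)$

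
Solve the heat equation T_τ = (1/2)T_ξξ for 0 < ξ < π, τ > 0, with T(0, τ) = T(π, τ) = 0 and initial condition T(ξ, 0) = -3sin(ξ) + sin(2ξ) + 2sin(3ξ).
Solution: Using separation of variables T = X(ξ)G(τ):
Eigenfunctions: sin(nξ), n = 1, 2, 3, ...
General solution: T(ξ, τ) = Σ c_n sin(nξ) exp(-n² τ/2)
Matching T(ξ,0) = -3sin(ξ) + sin(2ξ) + 2sin(3ξ) term by term: c_1=-3, c_2=1, c_3=2.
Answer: T(ξ, τ) = exp(-2τ)sin(2ξ) - 3exp(-τ/2)sin(ξ) + 2exp(-9τ/2)sin(3ξ)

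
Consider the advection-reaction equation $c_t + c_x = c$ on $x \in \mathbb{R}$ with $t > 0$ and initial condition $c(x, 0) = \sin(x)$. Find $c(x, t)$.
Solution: Substitute $c = e^{t}u$, i.e. $u = e^{-t}c$.
By the product rule, $c_t = e^{t}(u_t + u)$, $c_x = e^{t}u_x$.
Substituting into the PDE and dividing by $e^{t}$: $u_t + u + u_x = u$.
The lower-order terms cancel, leaving the standard advection equation $u_t + u_x = 0$.
Initial data for $u$: $u(x,0) = c(x,0) = \sin(x)$.
Solve for $u$:
  By method of characteristics (waves move right with speed 1):
  Along characteristics $x - t =$ const, $u$ is constant, so $u(x,t) = f(x - t)$ with $f = u( \cdot , 0)$.
Hence $u(x,t) = - \sin(t - x)$.
Transform back: $c(x,t) = e^{t}u(x,t)$.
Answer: $c(x, t) = - e^{t} \sin(t - x)$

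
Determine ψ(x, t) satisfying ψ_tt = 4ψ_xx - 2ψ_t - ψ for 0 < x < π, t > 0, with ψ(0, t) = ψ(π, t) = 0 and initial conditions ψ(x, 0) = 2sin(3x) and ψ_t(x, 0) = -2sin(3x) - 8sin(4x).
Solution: Substitute ψ = exp(-t)u.
Then ψ_t = exp(-t)(u_t - u), ψ_tt = exp(-t)(u_tt - 2u_t + u), ψ_xx = exp(-t)u_xx; substituting and dividing by exp(-t), the lower-order terms cancel: u_tt = 4u_xx (standard wave equation).
Data for u: u(x,0) = ψ(x,0) = 2sin(3x); u_t(x,0) = ψ_t(x,0) + ψ(x,0) = -8sin(4x). The boundary conditions carry over: u(0,t) = u(π,t) = 0.
Separating variables: u = Σ [A_n cos(ω_n t) + B_n sin(ω_n t)] sin(nx), ω_n = 2n. From ICs (B_n = velocity coefficient / ω_n): A_3=2, B_4=-1.
So u(x,t) = -sin(8t)sin(4x) + 2sin(3x)cos(6t), and ψ(x,t) = exp(-t)u(x,t).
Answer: ψ(x, t) = -exp(-t)sin(8t)sin(4x) + 2exp(-t)sin(3x)cos(6t)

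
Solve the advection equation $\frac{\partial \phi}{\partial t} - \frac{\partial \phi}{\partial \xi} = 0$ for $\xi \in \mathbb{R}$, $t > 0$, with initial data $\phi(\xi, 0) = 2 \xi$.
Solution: By characteristics ($d\xi/dt = -1$), $\phi(\xi,t) = f(\xi + t)$ with $f = \phi( \cdot , 0)$.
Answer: $\phi(\xi, t) = 2 \xi + 2 t$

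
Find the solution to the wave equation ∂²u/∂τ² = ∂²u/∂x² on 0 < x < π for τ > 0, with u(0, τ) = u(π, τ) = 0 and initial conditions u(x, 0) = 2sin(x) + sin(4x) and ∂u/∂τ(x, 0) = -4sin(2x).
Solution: Separating variables: u = Σ [A_n cos(ω_n τ) + B_n sin(ω_n τ)] sin(nx), ω_n = n. From ICs (B_n = velocity coefficient / ω_n): A_1=2, A_4=1, B_2=-2.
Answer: u(x, τ) = 2sin(x)cos(τ) - 2sin(2x)sin(2τ) + sin(4x)cos(4τ)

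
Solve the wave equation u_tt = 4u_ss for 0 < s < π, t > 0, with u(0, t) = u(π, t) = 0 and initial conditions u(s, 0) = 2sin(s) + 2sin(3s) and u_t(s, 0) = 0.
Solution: Using separation of variables u = X(s)T(t):
Eigenfunctions: sin(ns), n = 1, 2, 3, ...
General solution: u(s, t) = Σ [A_n cos(2n t) + B_n sin(2n t)] sin(ns)
From u(s,0) = 2sin(s) + 2sin(3s): A_1=2, A_3=2. From u_t(s,0) = 0: all B_n = 0.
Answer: u(s, t) = 2sin(s)cos(2t) + 2sin(3s)cos(6t)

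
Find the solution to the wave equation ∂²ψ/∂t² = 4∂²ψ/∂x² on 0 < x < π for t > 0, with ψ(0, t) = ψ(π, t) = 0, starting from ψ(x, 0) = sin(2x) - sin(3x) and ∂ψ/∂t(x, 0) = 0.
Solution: Using separation of variables ψ = X(x)T(t):
Eigenfunctions: sin(nx), n = 1, 2, 3, ...
General solution: ψ(x, t) = Σ [A_n cos(2n t) + B_n sin(2n t)] sin(nx)
From ψ(x,0) = sin(2x) - sin(3x): A_2=1, A_3=-1. From ψ_t(x,0) = 0: all B_n = 0.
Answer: ψ(x, t) = sin(2x)cos(4t) - sin(3x)cos(6t)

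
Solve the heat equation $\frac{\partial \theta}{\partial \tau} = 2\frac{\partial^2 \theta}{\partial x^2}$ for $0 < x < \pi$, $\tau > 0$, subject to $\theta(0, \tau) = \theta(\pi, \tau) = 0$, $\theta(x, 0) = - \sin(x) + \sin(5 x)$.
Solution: Separating variables: $\theta = \sum c_n e^{-2n^2\tau} \sin(nx)$. From $\theta(x,0) = - \sin(x) + \sin(5 x)$: $c_1=-1, c_5=1$.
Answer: $\theta(x, \tau) = - e^{-2 \tau} \sin(x) + e^{-50 \tau} \sin(5 x)$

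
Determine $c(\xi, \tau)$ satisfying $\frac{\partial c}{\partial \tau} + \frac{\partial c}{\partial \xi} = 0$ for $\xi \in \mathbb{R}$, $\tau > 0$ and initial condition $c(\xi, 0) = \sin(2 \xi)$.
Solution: By characteristics ($d\xi/d\tau = 1$), $c(\xi,\tau) = f(\xi - \tau)$ with $f = c( \cdot , 0)$.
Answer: $c(\xi, \tau) = - \sin(2 \tau - 2 \xi)$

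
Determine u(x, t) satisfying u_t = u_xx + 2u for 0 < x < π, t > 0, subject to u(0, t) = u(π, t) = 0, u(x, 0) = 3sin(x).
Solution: Substitute u = exp(2t)w.
Then u_t = exp(2t)(w_t + 2w), u_xx = exp(2t)w_xx; substituting and dividing by exp(2t), the lower-order terms cancel: w_t = w_xx (standard heat equation).
Data for w: w(x,0) = u(x,0) = 3sin(x). The boundary conditions carry over: w(0,t) = w(π,t) = 0.
Separating variables: w = Σ c_n exp(-n²t) sin(nx). From w(x,0) = 3sin(x): c_1=3.
So w(x,t) = 3exp(-t)sin(x), and u(x,t) = exp(2t)w(x,t).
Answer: u(x, t) = 3exp(t)sin(x)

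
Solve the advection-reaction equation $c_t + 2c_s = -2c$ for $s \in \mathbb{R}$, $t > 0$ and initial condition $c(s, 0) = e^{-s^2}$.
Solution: Substitute $c = e^{-2t}u$, i.e. $u = e^{2t}c$.
By the product rule, $c_t = e^{-2t}(u_t - 2u)$, $c_s = e^{-2t}u_s$.
Substituting into the PDE and dividing by $e^{-2t}$: $u_t - 2u + 2u_s = -2u$.
The lower-order terms cancel, leaving the standard advection equation $u_t + 2u_s = 0$.
Initial data for $u$: $u(s,0) = c(s,0) = e^{-s^2}$.
Solve for $u$:
  By method of characteristics (waves move right with speed 2):
  Along characteristics $s - 2t =$ const, $u$ is constant, so $u(s,t) = f(s - 2t)$ with $f = u( \cdot , 0)$.
Hence $u(s,t) = e^{-(s - 2 t)^2}$.
Transform back: $c(s,t) = e^{-2t}u(s,t)$.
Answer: $c(s, t) = e^{-2 t} e^{-(s - 2 t)^2}$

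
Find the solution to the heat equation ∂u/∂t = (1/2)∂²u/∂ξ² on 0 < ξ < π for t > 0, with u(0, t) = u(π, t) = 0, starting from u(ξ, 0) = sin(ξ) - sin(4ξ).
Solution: Using separation of variables u = X(ξ)T(t):
Eigenfunctions: sin(nξ), n = 1, 2, 3, ...
General solution: u(ξ, t) = Σ c_n sin(nξ) exp(-n² t/2)
Matching u(ξ,0) = sin(ξ) - sin(4ξ) term by term: c_1=1, c_4=-1.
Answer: u(ξ, t) = -exp(-8t)sin(4ξ) + exp(-t/2)sin(ξ)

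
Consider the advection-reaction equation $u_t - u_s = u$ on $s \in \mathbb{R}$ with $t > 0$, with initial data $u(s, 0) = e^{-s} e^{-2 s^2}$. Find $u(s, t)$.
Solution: Substitute $u = e^{-s}w$.
Then $u_s = e^{-s}(w_s - w)$, $u_t = e^{-s}w_t$; substituting and dividing by $e^{-s}$, the lower-order terms cancel: $w_t - w_s = 0$ (standard advection equation).
Data for $w$: $w(s,0) = e^{s}u(s,0) = e^{-2 s^2}$.
By characteristics ($ds/dt = -1$), $w(s,t) = f(s + t)$ with $f = w( \cdot , 0)$.
So $w(s,t) = e^{-2 (s + t)^2}$, and $u(s,t) = e^{-s}w(s,t)$.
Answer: $u(s, t) = e^{-s} e^{-2 (s + t)^2}$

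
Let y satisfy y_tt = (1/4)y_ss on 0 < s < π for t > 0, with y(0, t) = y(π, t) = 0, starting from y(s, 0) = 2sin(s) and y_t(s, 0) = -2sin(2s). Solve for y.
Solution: Separating variables: y = Σ [A_n cos(ω_n t) + B_n sin(ω_n t)] sin(ns), ω_n = n/2. From ICs (B_n = velocity coefficient / ω_n): A_1=2, B_2=-2.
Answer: y(s, t) = 2sin(s)cos(t/2) - 2sin(2s)sin(t)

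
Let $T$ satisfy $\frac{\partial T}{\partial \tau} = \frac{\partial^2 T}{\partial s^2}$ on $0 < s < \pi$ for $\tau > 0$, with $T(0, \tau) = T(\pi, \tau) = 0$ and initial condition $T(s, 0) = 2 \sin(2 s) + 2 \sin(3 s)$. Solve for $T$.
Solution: Separating variables: $T = \sum c_n e^{-n^2\tau} \sin(ns)$. From $T(s,0) = 2 \sin(2 s) + 2 \sin(3 s)$: $c_2=2, c_3=2$.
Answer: $T(s, \tau) = 2 e^{-4 \tau} \sin(2 s) + 2 e^{-9 \tau} \sin(3 s)$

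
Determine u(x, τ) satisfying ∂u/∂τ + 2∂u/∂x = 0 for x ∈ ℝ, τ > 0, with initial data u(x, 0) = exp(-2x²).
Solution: By method of characteristics (waves move right with speed 2):
Along characteristics x - 2τ = const, u is constant, so u(x,τ) = f(x - 2τ) with f = u(·, 0).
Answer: u(x, τ) = exp(-2(x - 2τ)²)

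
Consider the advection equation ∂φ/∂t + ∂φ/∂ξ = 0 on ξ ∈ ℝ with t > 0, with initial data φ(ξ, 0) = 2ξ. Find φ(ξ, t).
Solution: By characteristics (dξ/dt = 1), φ(ξ,t) = f(ξ - t) with f = φ(·, 0).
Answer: φ(ξ, t) = -2t + 2ξ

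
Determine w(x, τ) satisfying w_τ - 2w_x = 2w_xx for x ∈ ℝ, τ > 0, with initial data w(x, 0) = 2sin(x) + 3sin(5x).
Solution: Change to a moving frame: let η = x + 2τ, σ = τ and write w(x,τ) = u(η,σ).
By the chain rule w_τ = u_σ + 2u_η, w_x = u_η, w_xx = u_ηη.
Then w_τ - 2w_x = u_σ: the advection term cancels and the PDE becomes the heat equation u_σ = 2u_ηη on η ∈ ℝ.
Initial data: u(η,0) = w(η,0) = 2sin(η) + 3sin(5η).
On η ∈ ℝ each mode satisfies (sin(nη))″ = -n² sin(nη), so exp(-2n²σ) sin(nη) solves the heat equation; by superposition u(η,σ) = Σ c_n exp(-2n²σ) sin(nη).
Reading off the coefficients: c_1=2, c_5=3, so u(η,σ) = 2exp(-2σ)sin(η) + 3exp(-50σ)sin(5η).
Substituting back η = x + 2τ, σ = τ: w(x,τ) = u(x + 2τ, τ).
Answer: w(x, τ) = 2exp(-2τ)sin(x + 2τ) + 3exp(-50τ)sin(5x + 10τ)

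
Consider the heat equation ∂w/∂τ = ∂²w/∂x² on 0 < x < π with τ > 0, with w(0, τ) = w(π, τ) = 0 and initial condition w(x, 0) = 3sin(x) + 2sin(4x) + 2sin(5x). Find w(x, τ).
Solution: Using separation of variables w = X(x)T(τ):
Eigenfunctions: sin(nx), n = 1, 2, 3, ...
General solution: w(x, τ) = Σ c_n sin(nx) exp(-n² τ)
Matching w(x,0) = 3sin(x) + 2sin(4x) + 2sin(5x) term by term: c_1=3, c_4=2, c_5=2.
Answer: w(x, τ) = 3exp(-τ)sin(x) + 2exp(-16τ)sin(4x) + 2exp(-25τ)sin(5x)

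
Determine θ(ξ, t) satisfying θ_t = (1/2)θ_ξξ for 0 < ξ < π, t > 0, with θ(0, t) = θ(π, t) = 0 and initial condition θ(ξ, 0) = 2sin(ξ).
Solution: Using separation of variables θ = X(ξ)G(t):
Eigenfunctions: sin(nξ), n = 1, 2, 3, ...
General solution: θ(ξ, t) = Σ c_n sin(nξ) exp(-n² t/2)
Matching θ(ξ,0) = 2sin(ξ) term by term: c_1=2.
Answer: θ(ξ, t) = 2exp(-t/2)sin(ξ)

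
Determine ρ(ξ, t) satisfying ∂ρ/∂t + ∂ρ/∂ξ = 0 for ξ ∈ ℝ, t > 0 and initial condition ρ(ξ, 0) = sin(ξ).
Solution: By characteristics (dξ/dt = 1), ρ(ξ,t) = f(ξ - t) with f = ρ(·, 0).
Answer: ρ(ξ, t) = -sin(t - ξ)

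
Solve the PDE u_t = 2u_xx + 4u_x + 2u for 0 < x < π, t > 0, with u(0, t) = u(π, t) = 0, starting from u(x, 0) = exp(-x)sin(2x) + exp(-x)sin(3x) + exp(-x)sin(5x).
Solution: Substitute u = exp(-x)w, i.e. w = exp(x)u.
By the product rule, u_x = exp(-x)(w_x - w), u_xx = exp(-x)(w_xx - 2w_x + w), u_t = exp(-x)w_t.
Substituting into the PDE and dividing by exp(-x): w_t = 2(w_xx - 2w_x + w) + 4(w_x - w) + 2w.
The lower-order terms cancel, leaving the standard heat equation w_t = 2w_xx.
Initial data for w: w(x,0) = exp(x)u(x,0) = sin(2x) + sin(3x) + sin(5x). The boundary conditions carry over: w(0,t) = w(π,t) = 0.
Solve for w:
  Using separation of variables w = X(x)T(t):
  Eigenfunctions: sin(nx), n = 1, 2, 3, ...
  General solution: w(x, t) = Σ c_n sin(nx) exp(-2n² t)
  Matching w(x,0) = sin(2x) + sin(3x) + sin(5x) term by term: c_2=1, c_3=1, c_5=1.
Hence w(x,t) = exp(-8t)sin(2x) + exp(-18t)sin(3x) + exp(-50t)sin(5x).
Transform back: u(x,t) = exp(-x)w(x,t).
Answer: u(x, t) = exp(-8t)exp(-x)sin(2x) + exp(-18t)exp(-x)sin(3x) + exp(-50t)exp(-x)sin(5x)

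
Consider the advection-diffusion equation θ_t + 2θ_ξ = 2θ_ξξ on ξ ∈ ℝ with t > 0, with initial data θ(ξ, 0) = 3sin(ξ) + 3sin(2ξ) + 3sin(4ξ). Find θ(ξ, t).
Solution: Change to a moving frame: let η = ξ - 2t, σ = t and write θ(ξ,t) = u(η,σ).
By the chain rule θ_t = u_σ - 2u_η, θ_ξ = u_η, θ_ξξ = u_ηη.
Then θ_t + 2θ_ξ = u_σ: the advection term cancels and the PDE becomes the heat equation u_σ = 2u_ηη on η ∈ ℝ.
Initial data: u(η,0) = θ(η,0) = 3sin(η) + 3sin(2η) + 3sin(4η).
On η ∈ ℝ each mode satisfies (sin(nη))″ = -n² sin(nη), so exp(-2n²σ) sin(nη) solves the heat equation; by superposition u(η,σ) = Σ c_n exp(-2n²σ) sin(nη).
Reading off the coefficients: c_1=3, c_2=3, c_4=3, so u(η,σ) = 3exp(-2σ)sin(η) + 3exp(-8σ)sin(2η) + 3exp(-32σ)sin(4η).
Substituting back η = ξ - 2t, σ = t: θ(ξ,t) = u(ξ - 2t, t).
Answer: θ(ξ, t) = -3exp(-2t)sin(2t - ξ) - 3exp(-8t)sin(4t - 2ξ) - 3exp(-32t)sin(8t - 4ξ)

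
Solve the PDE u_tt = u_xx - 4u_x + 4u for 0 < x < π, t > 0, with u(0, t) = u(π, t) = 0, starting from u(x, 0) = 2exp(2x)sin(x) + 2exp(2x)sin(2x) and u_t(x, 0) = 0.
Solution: Substitute u = exp(2x)w, i.e. w = exp(-2x)u.
By the product rule, u_x = exp(2x)(w_x + 2w), u_xx = exp(2x)(w_xx + 4w_x + 4w), u_tt = exp(2x)w_tt.
Substituting into the PDE and dividing by exp(2x): w_tt = (w_xx + 4w_x + 4w) - 4(w_x + 2w) + 4w.
The lower-order terms cancel, leaving the standard wave equation w_tt = w_xx.
Initial data for w: w(x,0) = exp(-2x)u(x,0) = 2sin(x) + 2sin(2x); w_t(x,0) = exp(-2x)u_t(x,0) = 0. The boundary conditions carry over: w(0,t) = w(π,t) = 0.
Solve for w:
  Using separation of variables w = X(x)T(t):
  Eigenfunctions: sin(nx), n = 1, 2, 3, ...
  General solution: w(x, t) = Σ [A_n cos(n t) + B_n sin(n t)] sin(nx)
  From w(x,0) = 2sin(x) + 2sin(2x): A_1=2, A_2=2. From w_t(x,0) = 0: all B_n = 0.
Hence w(x,t) = 2sin(x)cos(t) + 2sin(2x)cos(2t).
Transform back: u(x,t) = exp(2x)w(x,t).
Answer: u(x, t) = 2exp(2x)sin(x)cos(t) + 2exp(2x)sin(2x)cos(2t)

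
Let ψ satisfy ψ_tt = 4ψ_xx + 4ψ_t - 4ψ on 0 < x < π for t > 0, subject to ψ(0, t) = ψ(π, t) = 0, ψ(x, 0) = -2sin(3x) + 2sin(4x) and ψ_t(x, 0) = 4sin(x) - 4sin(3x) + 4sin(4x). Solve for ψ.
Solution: Substitute ψ = exp(2t)u.
Then ψ_t = exp(2t)(u_t + 2u), ψ_tt = exp(2t)(u_tt + 4u_t + 4u), ψ_xx = exp(2t)u_xx; substituting and dividing by exp(2t), the lower-order terms cancel: u_tt = 4u_xx (standard wave equation).
Data for u: u(x,0) = ψ(x,0) = -2sin(3x) + 2sin(4x); u_t(x,0) = ψ_t(x,0) - 2ψ(x,0) = 4sin(x). The boundary conditions carry over: u(0,t) = u(π,t) = 0.
Separating variables: u = Σ [A_n cos(ω_n t) + B_n sin(ω_n t)] sin(nx), ω_n = 2n. From ICs (B_n = velocity coefficient / ω_n): A_3=-2, A_4=2, B_1=2.
So u(x,t) = 2sin(2t)sin(x) - 2sin(3x)cos(6t) + 2sin(4x)cos(8t), and ψ(x,t) = exp(2t)u(x,t).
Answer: ψ(x, t) = 2exp(2t)sin(2t)sin(x) - 2exp(2t)sin(3x)cos(6t) + 2exp(2t)sin(4x)cos(8t)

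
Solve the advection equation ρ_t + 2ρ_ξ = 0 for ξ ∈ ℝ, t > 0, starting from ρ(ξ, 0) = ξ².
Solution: By method of characteristics (waves move right with speed 2):
Along characteristics ξ - 2t = const, ρ is constant, so ρ(ξ,t) = f(ξ - 2t) with f = ρ(·, 0).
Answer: ρ(ξ, t) = 4t² - 4tξ + ξ²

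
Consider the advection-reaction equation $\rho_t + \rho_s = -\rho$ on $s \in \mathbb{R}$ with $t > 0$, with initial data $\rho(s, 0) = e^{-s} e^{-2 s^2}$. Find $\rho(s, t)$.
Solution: Substitute $\rho = e^{-s}u$, i.e. $u = e^{s}\rho$.
By the product rule, $\rho_s = e^{-s}(u_s - u)$, $\rho_t = e^{-s}u_t$.
Substituting into the PDE and dividing by $e^{-s}$: $u_t + (u_s - u) = -u$.
The lower-order terms cancel, leaving the standard advection equation $u_t + u_s = 0$.
Initial data for $u$: $u(s,0) = e^{s}\rho(s,0) = e^{-2 s^2}$.
Solve for $u$:
  By method of characteristics (waves move right with speed 1):
  Along characteristics $s - t =$ const, $u$ is constant, so $u(s,t) = f(s - t)$ with $f = u( \cdot , 0)$.
Hence $u(s,t) = e^{-2 (s - t)^2}$.
Transform back: $\rho(s,t) = e^{-s}u(s,t)$.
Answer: $\rho(s, t) = e^{-s} e^{-2 (s - t)^2}$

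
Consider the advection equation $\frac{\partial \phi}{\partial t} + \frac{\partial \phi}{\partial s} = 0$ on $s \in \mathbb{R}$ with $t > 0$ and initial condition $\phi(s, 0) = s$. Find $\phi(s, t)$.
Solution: By method of characteristics (waves move right with speed 1):
Along characteristics $s - t =$ const, $\phi$ is constant, so $\phi(s,t) = f(s - t)$ with $f = \phi( \cdot , 0)$.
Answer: $\phi(s, t) = s -  t$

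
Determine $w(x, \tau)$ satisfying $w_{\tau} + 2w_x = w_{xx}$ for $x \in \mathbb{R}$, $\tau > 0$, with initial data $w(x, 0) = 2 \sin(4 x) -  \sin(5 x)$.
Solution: Moving frame: $\eta = x - 2\tau$, $\sigma = \tau$, $w = u(\eta,\sigma)$, so $w_{\tau} = u_{\sigma} - 2u_{\eta}$ and $w_{xx} = u_{\eta\eta}$.
Hence $w_{\tau} + 2w_x = u_{\sigma}$ and the PDE becomes the heat equation $u_{\sigma} = u_{\eta\eta}$ on $\eta \in \mathbb{R}$.
Initial data: $u(\eta,0) = w(\eta,0) = 2 \sin(4 \eta) - \sin(5 \eta)$. Each mode $\sin(n\eta)$ decays as $e^{-n^2\sigma}$ on $\mathbb{R}$, so $u(\eta,\sigma) = \sum c_n e^{-n^2\sigma} \sin(n\eta)$ with $c_4=2, c_5=-1$: $u(\eta,\sigma) = 2 e^{-16 \sigma} \sin(4 \eta) - e^{-25 \sigma} \sin(5 \eta)$.
Substituting back: $w(x,\tau) = u(x - 2\tau, \tau)$.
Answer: $w(x, \tau) = -2 e^{-16 \tau} \sin(8 \tau - 4 x) + e^{-25 \tau} \sin(10 \tau - 5 x)$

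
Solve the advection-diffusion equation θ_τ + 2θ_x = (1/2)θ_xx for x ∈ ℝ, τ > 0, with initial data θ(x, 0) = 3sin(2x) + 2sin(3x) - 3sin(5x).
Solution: Change to a moving frame: let η = x - 2τ, σ = τ and write θ(x,τ) = u(η,σ).
By the chain rule θ_τ = u_σ - 2u_η, θ_x = u_η, θ_xx = u_ηη.
Then θ_τ + 2θ_x = u_σ: the advection term cancels and the PDE becomes the heat equation u_σ = (1/2)u_ηη on η ∈ ℝ.
Initial data: u(η,0) = θ(η,0) = 3sin(2η) + 2sin(3η) - 3sin(5η).
On η ∈ ℝ each mode satisfies (sin(nη))″ = -n² sin(nη), so exp(-n²σ/2) sin(nη) solves the heat equation; by superposition u(η,σ) = Σ c_n exp(-n²σ/2) sin(nη).
Reading off the coefficients: c_2=3, c_3=2, c_5=-3, so u(η,σ) = 3exp(-2σ)sin(2η) + 2exp(-9σ/2)sin(3η) - 3exp(-25σ/2)sin(5η).
Substituting back η = x - 2τ, σ = τ: θ(x,τ) = u(x - 2τ, τ).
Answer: θ(x, τ) = 3exp(-2τ)sin(2x - 4τ) + 2exp(-9τ/2)sin(3x - 6τ) - 3exp(-25τ/2)sin(5x - 10τ)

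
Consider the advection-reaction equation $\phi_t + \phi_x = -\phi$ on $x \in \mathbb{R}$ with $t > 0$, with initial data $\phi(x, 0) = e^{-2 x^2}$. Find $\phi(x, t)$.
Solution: Substitute $\phi = e^{-t}u$, i.e. $u = e^{t}\phi$.
By the product rule, $\phi_t = e^{-t}(u_t - u)$, $\phi_x = e^{-t}u_x$.
Substituting into the PDE and dividing by $e^{-t}$: $u_t - u + u_x = -u$.
The lower-order terms cancel, leaving the standard advection equation $u_t + u_x = 0$.
Initial data for $u$: $u(x,0) = \phi(x,0) = e^{-2 x^2}$.
Solve for $u$:
  By method of characteristics (waves move right with speed 1):
  Along characteristics $x - t =$ const, $u$ is constant, so $u(x,t) = f(x - t)$ with $f = u( \cdot , 0)$.
Hence $u(x,t) = e^{-2 (-t + x)^2}$.
Transform back: $\phi(x,t) = e^{-t}u(x,t)$.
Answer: $\phi(x, t) = e^{-t} e^{-2 (-t + x)^2}$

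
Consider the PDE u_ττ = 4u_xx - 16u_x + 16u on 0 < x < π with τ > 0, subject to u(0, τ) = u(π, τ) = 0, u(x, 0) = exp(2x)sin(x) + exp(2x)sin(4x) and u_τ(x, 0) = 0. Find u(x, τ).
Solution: Substitute u = exp(2x)w.
Then u_x = exp(2x)(w_x + 2w), u_xx = exp(2x)(w_xx + 4w_x + 4w), u_ττ = exp(2x)w_ττ; substituting and dividing by exp(2x), the lower-order terms cancel: w_ττ = 4w_xx (standard wave equation).
Data for w: w(x,0) = exp(-2x)u(x,0) = sin(x) + sin(4x); w_τ(x,0) = exp(-2x)u_τ(x,0) = 0. The boundary conditions carry over: w(0,τ) = w(π,τ) = 0.
Separating variables: w = Σ [A_n cos(ω_n τ) + B_n sin(ω_n τ)] sin(nx), ω_n = 2n. From ICs: A_1=1, A_4=1.
So w(x,τ) = sin(x)cos(2τ) + sin(4x)cos(8τ), and u(x,τ) = exp(2x)w(x,τ).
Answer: u(x, τ) = exp(2x)sin(x)cos(2τ) + exp(2x)sin(4x)cos(8τ)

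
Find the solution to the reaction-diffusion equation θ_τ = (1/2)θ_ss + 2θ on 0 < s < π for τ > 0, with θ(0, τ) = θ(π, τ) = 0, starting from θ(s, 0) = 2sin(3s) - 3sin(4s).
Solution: Substitute θ = exp(2τ)u, i.e. u = exp(-2τ)θ.
By the product rule, θ_τ = exp(2τ)(u_τ + 2u), θ_ss = exp(2τ)u_ss.
Substituting into the PDE and dividing by exp(2τ): u_τ + 2u = (1/2)u_ss + 2u.
The lower-order terms cancel, leaving the standard heat equation u_τ = (1/2)u_ss.
Initial data for u: u(s,0) = θ(s,0) = 2sin(3s) - 3sin(4s). The boundary conditions carry over: u(0,τ) = u(π,τ) = 0.
Solve for u:
  Using separation of variables u = X(s)G(τ):
  Eigenfunctions: sin(ns), n = 1, 2, 3, ...
  General solution: u(s, τ) = Σ c_n sin(ns) exp(-n² τ/2)
  Matching u(s,0) = 2sin(3s) - 3sin(4s) term by term: c_3=2, c_4=-3.
Hence u(s,τ) = -3exp(-8τ)sin(4s) + 2exp(-9τ/2)sin(3s).
Transform back: θ(s,τ) = exp(2τ)u(s,τ).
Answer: θ(s, τ) = -3exp(-6τ)sin(4s) + 2exp(-5τ/2)sin(3s)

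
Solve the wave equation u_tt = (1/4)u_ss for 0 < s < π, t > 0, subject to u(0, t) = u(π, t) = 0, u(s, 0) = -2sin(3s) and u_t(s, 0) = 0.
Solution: Separating variables: u = Σ [A_n cos(ω_n t) + B_n sin(ω_n t)] sin(ns), ω_n = n/2. From ICs: A_3=-2.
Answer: u(s, t) = -2sin(3s)cos(3t/2)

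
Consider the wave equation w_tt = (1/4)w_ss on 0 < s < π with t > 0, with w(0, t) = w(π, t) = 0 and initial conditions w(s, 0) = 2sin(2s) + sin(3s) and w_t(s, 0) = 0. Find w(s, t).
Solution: Using separation of variables w = X(s)T(t):
Eigenfunctions: sin(ns), n = 1, 2, 3, ...
General solution: w(s, t) = Σ [A_n cos(n t/2) + B_n sin(n t/2)] sin(ns)
From w(s,0) = 2sin(2s) + sin(3s): A_2=2, A_3=1. From w_t(s,0) = 0: all B_n = 0.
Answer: w(s, t) = 2sin(2s)cos(t) + sin(3s)cos(3t/2)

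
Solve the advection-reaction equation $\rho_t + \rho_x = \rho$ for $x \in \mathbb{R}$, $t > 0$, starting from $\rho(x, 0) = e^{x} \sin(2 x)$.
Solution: Substitute $\rho = e^{x}u$.
Then $\rho_x = e^{x}(u_x + u)$, $\rho_t = e^{x}u_t$; substituting and dividing by $e^{x}$, the lower-order terms cancel: $u_t + u_x = 0$ (standard advection equation).
Data for $u$: $u(x,0) = e^{-x}\rho(x,0) = \sin(2 x)$.
By characteristics ($dx/dt = 1$), $u(x,t) = f(x - t)$ with $f = u( \cdot , 0)$.
So $u(x,t) = - \sin(2 t - 2 x)$, and $\rho(x,t) = e^{x}u(x,t)$.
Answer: $\rho(x, t) = - e^{x} \sin(2 t - 2 x)$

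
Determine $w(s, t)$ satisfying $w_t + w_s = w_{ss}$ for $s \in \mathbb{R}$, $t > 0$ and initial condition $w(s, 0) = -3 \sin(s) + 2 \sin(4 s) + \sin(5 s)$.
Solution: Moving frame: $\eta = s - t$, $\sigma = t$, $w = u(\eta,\sigma)$, so $w_t = u_{\sigma} - u_{\eta}$ and $w_{ss} = u_{\eta\eta}$.
Hence $w_t + w_s = u_{\sigma}$ and the PDE becomes the heat equation $u_{\sigma} = u_{\eta\eta}$ on $\eta \in \mathbb{R}$.
Initial data: $u(\eta,0) = w(\eta,0) = -3 \sin(\eta) + 2 \sin(4 \eta) + \sin(5 \eta)$. Each mode $\sin(n\eta)$ decays as $e^{-n^2\sigma}$ on $\mathbb{R}$, so $u(\eta,\sigma) = \sum c_n e^{-n^2\sigma} \sin(n\eta)$ with $c_1=-3, c_4=2, c_5=1$: $u(\eta,\sigma) = -3 e^{-\sigma} \sin(\eta) + 2 e^{-16 \sigma} \sin(4 \eta) + e^{-25 \sigma} \sin(5 \eta)$.
Substituting back: $w(s,t) = u(s - t, t)$.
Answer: $w(s, t) = -3 e^{-t} \sin(s - t) + 2 e^{-16 t} \sin(4 s - 4 t) + e^{-25 t} \sin(5 s - 5 t)$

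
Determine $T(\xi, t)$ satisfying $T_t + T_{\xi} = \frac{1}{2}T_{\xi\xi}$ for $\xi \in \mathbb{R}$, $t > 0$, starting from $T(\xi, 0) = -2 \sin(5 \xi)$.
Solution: Moving frame: $\eta = \xi - t$, $\sigma = t$, $T = u(\eta,\sigma)$, so $T_t = u_{\sigma} - u_{\eta}$ and $T_{\xi\xi} = u_{\eta\eta}$.
Hence $T_t + T_{\xi} = u_{\sigma}$ and the PDE becomes the heat equation $u_{\sigma} = \frac{1}{2}u_{\eta\eta}$ on $\eta \in \mathbb{R}$.
Initial data: $u(\eta,0) = T(\eta,0) = -2 \sin(5 \eta)$. Each mode $\sin(n\eta)$ decays as $e^{-n^2\sigma/2}$ on $\mathbb{R}$, so $u(\eta,\sigma) = \sum c_n e^{-n^2\sigma/2} \sin(n\eta)$ with $c_5=-2$: $u(\eta,\sigma) = -2 e^{-25 \sigma/2} \sin(5 \eta)$.
Substituting back: $T(\xi,t) = u(\xi - t, t)$.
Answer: $T(\xi, t) = -2 e^{-25 t/2} \sin(5 \xi - 5 t)$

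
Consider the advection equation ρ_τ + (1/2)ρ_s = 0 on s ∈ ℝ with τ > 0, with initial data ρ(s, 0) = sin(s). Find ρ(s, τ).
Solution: By characteristics (ds/dτ = 1/2), ρ(s,τ) = f(s - (1/2)τ) with f = ρ(·, 0).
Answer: ρ(s, τ) = sin(s - τ/2)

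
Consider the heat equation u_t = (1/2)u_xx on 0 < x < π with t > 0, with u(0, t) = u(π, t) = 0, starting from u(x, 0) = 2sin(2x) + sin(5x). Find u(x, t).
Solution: Separating variables: u = Σ c_n exp(-n²t/2) sin(nx). From u(x,0) = 2sin(2x) + sin(5x): c_2=2, c_5=1.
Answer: u(x, t) = 2exp(-2t)sin(2x) + exp(-25t/2)sin(5x)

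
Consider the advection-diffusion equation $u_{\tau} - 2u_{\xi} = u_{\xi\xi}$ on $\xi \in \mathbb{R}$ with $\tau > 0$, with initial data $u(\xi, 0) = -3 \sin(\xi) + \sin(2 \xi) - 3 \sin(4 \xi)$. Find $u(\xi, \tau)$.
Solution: Moving frame: $\eta = \xi + 2\tau$, $\sigma = \tau$, $u = w(\eta,\sigma)$, so $u_{\tau} = w_{\sigma} + 2w_{\eta}$ and $u_{\xi\xi} = w_{\eta\eta}$.
Hence $u_{\tau} - 2u_{\xi} = w_{\sigma}$ and the PDE becomes the heat equation $w_{\sigma} = w_{\eta\eta}$ on $\eta \in \mathbb{R}$.
Initial data: $w(\eta,0) = u(\eta,0) = -3 \sin(\eta) + \sin(2 \eta) - 3 \sin(4 \eta)$. Each mode $\sin(n\eta)$ decays as $e^{-n^2\sigma}$ on $\mathbb{R}$, so $w(\eta,\sigma) = \sum c_n e^{-n^2\sigma} \sin(n\eta)$ with $c_1=-3, c_2=1, c_4=-3$: $w(\eta,\sigma) = -3 e^{-\sigma} \sin(\eta) + e^{-4 \sigma} \sin(2 \eta) - 3 e^{-16 \sigma} \sin(4 \eta)$.
Substituting back: $u(\xi,\tau) = w(\xi + 2\tau, \tau)$.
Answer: $u(\xi, \tau) = -3 e^{-\tau} \sin(2 \tau + \xi) + e^{-4 \tau} \sin(4 \tau + 2 \xi) - 3 e^{-16 \tau} \sin(8 \tau + 4 \xi)$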